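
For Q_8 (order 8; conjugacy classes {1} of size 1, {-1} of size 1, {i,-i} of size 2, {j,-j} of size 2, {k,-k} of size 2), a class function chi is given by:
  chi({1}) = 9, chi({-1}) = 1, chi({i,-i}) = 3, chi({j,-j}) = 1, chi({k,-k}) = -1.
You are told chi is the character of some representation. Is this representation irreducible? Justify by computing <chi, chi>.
Not irreducible (reducible): <chi, chi> = 13 > 1.

Working: <chi, chi> = (1/|G|) sum_C |C| * |chi(C)|^2 = (1/8)[1*|9|^2 + 1*|1|^2 + 2*|3|^2 + 2*|1|^2 + 2*|-1|^2]
  = (1/8)[(81) + (1) + (18) + (2) + (2)] = 104/8 = 13.
A character is irreducible iff <chi, chi> = 1, so this representation is reducible.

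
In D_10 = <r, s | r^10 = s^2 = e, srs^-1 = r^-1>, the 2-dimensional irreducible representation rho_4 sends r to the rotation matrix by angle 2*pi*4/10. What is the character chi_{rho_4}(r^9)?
chi_{rho_4}(r^9) = 2*cos(2*pi*4*9/10) = -sqrt(5)/2 - 1/2

Working: rho_4(r^9) is rotation by angle 2*pi*4*9/10, whose trace is 2*cos(2*pi*4*9/10) = -sqrt(5)/2 - 1/2.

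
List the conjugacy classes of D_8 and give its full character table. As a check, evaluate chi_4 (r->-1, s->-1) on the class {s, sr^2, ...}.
Conjugacy classes: {e} of size 1, {r^4} of size 1, {r^1, r^7} of size 2, {r^2, r^6} of size 2, {r^3, r^5} of size 2, {s, sr^2, ...} of size 4, {sr, sr^3, ...} of size 4.
Character table:
  irrep \ class              {e} (size 1)  {r^4} (size 1)  {r^1, r^7} (size 2)  {r^2, r^6} (size 2)  {r^3, r^5} (size 2)  {s, sr^2, ...} (size 4)  {sr, sr^3, ...} (size 4)
  chi_1 (triv)               1             1               1                    1                    1                    1                        1                       
  chi_2 (sign: r->1, s->-1)  1             1               1                    1                    1                    -1                       -1                      
  chi_3 (r->-1, s->1)        1             1               -1                   1                    -1                   1                        -1                      
  chi_4 (r->-1, s->-1)       1             1               -1                   1                    -1                   -1                       1                       
  chi_5 (2d, j=1)            2             -2              sqrt(2)              0                    -sqrt(2)             0                        0                       
  chi_6 (2d, j=2)            2             2               0                    -2                   0                    0                        0                       
  chi_7 (2d, j=3)            2             -2              -sqrt(2)             0                    sqrt(2)              0                        0                       

Spot check: chi_4 (r->-1, s->-1) on {s, sr^2, ...} = -1.

Why: D_8 has order 2*8 = 16 with 7 conjugacy classes, hence 7 irreducibles. Sum of squared dims 1 + 1 + 1 + 1 + 4 + 4 + 4 = 16 = |G|. Linear characters come from the abelianisation; the 2-dimensional irreps have character r^k -> 2*cos(2*pi*j*k/8), reflections -> 0.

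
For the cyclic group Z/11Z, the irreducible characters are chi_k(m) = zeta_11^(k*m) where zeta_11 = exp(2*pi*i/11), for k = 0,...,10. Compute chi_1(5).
chi_1(5) = zeta_11^5 = exp(10*I*pi/11)

Argument: chi_1(5) = zeta_11^(1*5) = zeta_11^5. Since zeta_11^11 = 1, this equals zeta_11^5 = exp(2*pi*i*5/11) = exp(10*I*pi/11).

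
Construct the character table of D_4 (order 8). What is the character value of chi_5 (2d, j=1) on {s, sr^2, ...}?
Conjugacy classes: {e} of size 1, {r^2} of size 1, {r^1, r^3} of size 2, {s, sr^2, ...} of size 2, {sr, sr^3, ...} of size 2.
Character table:
  irrep \ class              {e} (size 1)  {r^2} (size 1)  {r^1, r^3} (size 2)  {s, sr^2, ...} (size 2)  {sr, sr^3, ...} (size 2)
  chi_1 (triv)               1             1               1                    1                        1                       
  chi_2 (sign: r->1, s->-1)  1             1               1                    -1                       -1                      
  chi_3 (r->-1, s->1)        1             1               -1                   1                        -1                      
  chi_4 (r->-1, s->-1)       1             1               -1                   -1                       1                       
  chi_5 (2d, j=1)            2             -2              0                    0                        0                       

Spot check: chi_5 (2d, j=1) on {s, sr^2, ...} = 0.

Explanation: D_4 has order 2*4 = 8 with 5 conjugacy classes, hence 5 irreducibles. Sum of squared dims 1 + 1 + 1 + 1 + 4 = 8 = |G|. Linear characters come from the abelianisation; the 2-dimensional irreps have character r^k -> 2*cos(2*pi*j*k/4), reflections -> 0.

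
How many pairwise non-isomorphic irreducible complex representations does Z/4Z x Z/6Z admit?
24

Solution. The number of irreducible complex representations of a finite group equals its number of conjugacy classes. Z/4Z x Z/6Z is abelian of order 24, so every element is its own conjugacy class: 24 classes, so Z/4Z x Z/6Z (order 24) has exactly 24 irreducible complex representations.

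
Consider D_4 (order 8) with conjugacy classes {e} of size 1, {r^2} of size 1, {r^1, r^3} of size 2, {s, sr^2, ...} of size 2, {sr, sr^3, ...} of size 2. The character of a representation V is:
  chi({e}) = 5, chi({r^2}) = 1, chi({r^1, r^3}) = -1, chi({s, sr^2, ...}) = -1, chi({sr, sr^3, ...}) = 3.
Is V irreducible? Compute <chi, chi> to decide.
Not irreducible (reducible): <chi, chi> = 6 > 1.

Reasoning: <chi, chi> = (1/|G|) sum_C |C| * |chi(C)|^2 = (1/8)[1*|5|^2 + 1*|1|^2 + 2*|-1|^2 + 2*|-1|^2 + 2*|3|^2]
  = (1/8)[(25) + (1) + (2) + (2) + (18)] = 48/8 = 6.
A character is irreducible iff <chi, chi> = 1, so this representation is reducible.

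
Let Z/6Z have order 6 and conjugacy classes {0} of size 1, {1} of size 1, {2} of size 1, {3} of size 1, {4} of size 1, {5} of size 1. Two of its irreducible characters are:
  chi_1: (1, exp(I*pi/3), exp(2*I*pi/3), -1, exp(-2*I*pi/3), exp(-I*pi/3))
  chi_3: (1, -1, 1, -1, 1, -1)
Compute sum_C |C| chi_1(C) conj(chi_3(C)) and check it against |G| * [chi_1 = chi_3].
Sum = 0; so <chi_1, chi_3> = 0 (distinct irreducibles are orthogonal).

Explanation: Compute term by term over conjugacy classes (|C| * chi_1(C) * conj(chi_3(C))):
  1*(1)*conj(1) + 1*(exp(I*pi/3))*conj(-1) + 1*(exp(2*I*pi/3))*conj(1) + 1*(-1)*conj(-1) + 1*(exp(-2*I*pi/3))*conj(1) + 1*(exp(-I*pi/3))*conj(-1)
  = (1) + (-exp(I*pi/3)) + (exp(2*I*pi/3)) + (1) + (exp(-2*I*pi/3)) + (-exp(-I*pi/3))
  = 0.
(Exp terms are combined using exp(i*s)*conj(exp(i*t)) = exp(i*(s-t)), and sums of them are collapsed using the identity that for every m > 1 the m distinct m-th roots of unity sum to 0, e.g. 1 + exp(2*I*pi/3) + exp(-2*I*pi/3) = 0.)
Dividing by |G| = 6 gives 0/6 = 0, matching the row-orthogonality relation <chi_1, chi_3> = [chi_1 = chi_3].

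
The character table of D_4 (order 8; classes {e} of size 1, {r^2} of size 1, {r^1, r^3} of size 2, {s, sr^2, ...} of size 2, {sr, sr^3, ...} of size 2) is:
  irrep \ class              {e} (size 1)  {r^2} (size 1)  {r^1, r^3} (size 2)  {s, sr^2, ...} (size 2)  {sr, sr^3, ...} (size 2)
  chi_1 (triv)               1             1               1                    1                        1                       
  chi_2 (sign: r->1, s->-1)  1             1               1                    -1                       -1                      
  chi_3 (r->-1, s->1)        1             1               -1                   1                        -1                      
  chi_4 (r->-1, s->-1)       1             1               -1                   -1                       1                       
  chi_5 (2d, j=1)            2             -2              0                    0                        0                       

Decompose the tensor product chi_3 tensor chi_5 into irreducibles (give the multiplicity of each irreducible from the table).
chi_3 tensor chi_5 = chi_5 (all other irreducibles have multiplicity 0).

Explanation: The character of a tensor product is the pointwise product (chi_3 * chi_5)(C) = chi_3(C) * chi_5(C):
  {e}: (1)*(2), {r^2}: (1)*(-2), {r^1, r^3}: (-1)*(0), {s, sr^2, ...}: (1)*(0), {sr, sr^3, ...}: (-1)*(0)
so (chi_3 * chi_5) takes values
  {e} -> 2, {r^2} -> -2, {r^1, r^3} -> 0, {s, sr^2, ...} -> 0, {sr, sr^3, ...} -> 0.
Now take the inner product of this character with each irreducible chi from the table, <chi_3*chi_5, chi> = (1/8) sum_C |C| (chi_3*chi_5)(C) conj(chi(C)):
  <chi_3*chi_5, chi_1> = (1/8)[1*(2)*conj(1) + 1*(-2)*conj(1) + 2*(0)*conj(1) + 2*(0)*conj(1) + 2*(0)*conj(1)]
      = (1/8)[(2) + (-2) + (0) + (0) + (0)] = 0/8 = 0
  <chi_3*chi_5, chi_2> = (1/8)[1*(2)*conj(1) + 1*(-2)*conj(1) + 2*(0)*conj(1) + 2*(0)*conj(-1) + 2*(0)*conj(-1)]
      = (1/8)[(2) + (-2) + (0) + (0) + (0)] = 0/8 = 0
  <chi_3*chi_5, chi_3> = (1/8)[1*(2)*conj(1) + 1*(-2)*conj(1) + 2*(0)*conj(-1) + 2*(0)*conj(1) + 2*(0)*conj(-1)]
      = (1/8)[(2) + (-2) + (0) + (0) + (0)] = 0/8 = 0
  <chi_3*chi_5, chi_4> = (1/8)[1*(2)*conj(1) + 1*(-2)*conj(1) + 2*(0)*conj(-1) + 2*(0)*conj(-1) + 2*(0)*conj(1)]
      = (1/8)[(2) + (-2) + (0) + (0) + (0)] = 0/8 = 0
  <chi_3*chi_5, chi_5> = (1/8)[1*(2)*conj(2) + 1*(-2)*conj(-2) + 2*(0)*conj(0) + 2*(0)*conj(0) + 2*(0)*conj(0)]
      = (1/8)[(4) + (4) + (0) + (0) + (0)] = 8/8 = 1
Hence the multiplicities are chi_5: 1. Dimension check: dim(chi_3)*dim(chi_5) = 1*2 = 2 and sum (mult * dim) = 1*2 = 2.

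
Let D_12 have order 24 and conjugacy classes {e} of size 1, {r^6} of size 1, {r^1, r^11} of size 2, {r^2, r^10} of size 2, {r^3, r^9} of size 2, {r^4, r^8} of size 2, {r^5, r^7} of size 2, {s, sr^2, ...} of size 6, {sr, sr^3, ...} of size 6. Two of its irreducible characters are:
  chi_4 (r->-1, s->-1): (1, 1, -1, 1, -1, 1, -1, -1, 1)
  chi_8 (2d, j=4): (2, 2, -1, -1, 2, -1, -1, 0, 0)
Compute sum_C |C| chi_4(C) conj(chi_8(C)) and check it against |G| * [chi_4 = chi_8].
Sum = 0; so <chi_4, chi_8> = 0 (distinct irreducibles are orthogonal).

Reasoning: Compute term by term over conjugacy classes (|C| * chi_4(C) * conj(chi_8(C))):
  1*(1)*conj(2) + 1*(1)*conj(2) + 2*(-1)*conj(-1) + 2*(1)*conj(-1) + 2*(-1)*conj(2) + 2*(1)*conj(-1) + 2*(-1)*conj(-1) + 6*(-1)*conj(0) + 6*(1)*conj(0)
  = (2) + (2) + (2) + (-2) + (-4) + (-2) + (2) + (0) + (0)
  = 0.
Dividing by |G| = 24 gives 0/24 = 0, matching the row-orthogonality relation <chi_4, chi_8> = [chi_4 = chi_8].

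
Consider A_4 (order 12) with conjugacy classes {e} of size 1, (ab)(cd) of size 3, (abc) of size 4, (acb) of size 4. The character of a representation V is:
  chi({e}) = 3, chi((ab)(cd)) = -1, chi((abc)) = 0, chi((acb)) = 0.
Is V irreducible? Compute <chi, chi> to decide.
Irreducible: <chi, chi> = 1.

Why: <chi, chi> = (1/|G|) sum_C |C| * |chi(C)|^2 = (1/12)[1*|3|^2 + 3*|-1|^2 + 4*|0|^2 + 4*|0|^2]
  = (1/12)[(9) + (3) + (0) + (0)] = 12/12 = 1.
(Exp terms are combined using exp(i*s)*conj(exp(i*t)) = exp(i*(s-t)), and sums of them are collapsed using the identity that for every m > 1 the m distinct m-th roots of unity sum to 0, e.g. 1 + exp(2*I*pi/3) + exp(-2*I*pi/3) = 0.)
A character is irreducible iff <chi, chi> = 1, so this representation is irreducible.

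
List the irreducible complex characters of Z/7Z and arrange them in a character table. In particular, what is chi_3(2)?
Character table of Z/7Z (irreps indexed chi_0,...,chi_6 with chi_k(m) = zeta_7^(k*m), zeta_7 = exp(2*pi*i/7)):
  irrep \ class  {0} (size 1)  {1} (size 1)    {2} (size 1)    {3} (size 1)    {4} (size 1)    {5} (size 1)    {6} (size 1)  
  chi_0          1             1               1               1               1               1               1             
  chi_1          1             exp(2*I*pi/7)   exp(4*I*pi/7)   exp(6*I*pi/7)   exp(-6*I*pi/7)  exp(-4*I*pi/7)  exp(-2*I*pi/7)
  chi_2          1             exp(4*I*pi/7)   exp(-6*I*pi/7)  exp(-2*I*pi/7)  exp(2*I*pi/7)   exp(6*I*pi/7)   exp(-4*I*pi/7)
  chi_3          1             exp(6*I*pi/7)   exp(-2*I*pi/7)  exp(4*I*pi/7)   exp(-4*I*pi/7)  exp(2*I*pi/7)   exp(-6*I*pi/7)
  chi_4          1             exp(-6*I*pi/7)  exp(2*I*pi/7)   exp(-4*I*pi/7)  exp(4*I*pi/7)   exp(-2*I*pi/7)  exp(6*I*pi/7) 
  chi_5          1             exp(-4*I*pi/7)  exp(6*I*pi/7)   exp(2*I*pi/7)   exp(-2*I*pi/7)  exp(-6*I*pi/7)  exp(4*I*pi/7) 
  chi_6          1             exp(-2*I*pi/7)  exp(-4*I*pi/7)  exp(-6*I*pi/7)  exp(6*I*pi/7)   exp(4*I*pi/7)   exp(2*I*pi/7) 

Spot check: chi_3(2) = zeta_7^(3*2) = zeta_7^6 = exp(-2*I*pi/7).

Justification: Z/7Z is abelian, so all 7 irreducible complex representations are 1-dimensional. They are given by chi_k(m) = zeta_7^(k*m) for k = 0,...,6. Row orthogonality: sum_m chi_k(m) conj(chi_l(m)) = 7 * [k = l].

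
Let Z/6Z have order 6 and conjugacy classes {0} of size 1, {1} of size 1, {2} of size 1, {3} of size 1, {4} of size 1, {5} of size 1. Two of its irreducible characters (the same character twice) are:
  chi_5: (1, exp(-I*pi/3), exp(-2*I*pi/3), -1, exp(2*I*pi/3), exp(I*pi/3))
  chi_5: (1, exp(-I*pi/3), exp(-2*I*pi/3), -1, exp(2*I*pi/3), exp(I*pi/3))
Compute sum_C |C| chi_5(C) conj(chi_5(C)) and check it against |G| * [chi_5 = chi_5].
Sum = 6 = |G| = 6; so <chi_5, chi_5> = 1 (norm-1 confirms irreducibility).

Argument: Compute term by term over conjugacy classes (|C| * chi_5(C) * conj(chi_5(C))):
  1*(1)*conj(1) + 1*(exp(-I*pi/3))*conj(exp(-I*pi/3)) + 1*(exp(-2*I*pi/3))*conj(exp(-2*I*pi/3)) + 1*(-1)*conj(-1) + 1*(exp(2*I*pi/3))*conj(exp(2*I*pi/3)) + 1*(exp(I*pi/3))*conj(exp(I*pi/3))
  = (1) + (1) + (1) + (1) + (1) + (1)
  = 6.
(Exp terms are combined using exp(i*s)*conj(exp(i*t)) = exp(i*(s-t)), and sums of them are collapsed using the identity that for every m > 1 the m distinct m-th roots of unity sum to 0, e.g. 1 + exp(2*I*pi/3) + exp(-2*I*pi/3) = 0.)
Dividing by |G| = 6 gives 6/6 = 1, matching the row-orthogonality relation <chi_5, chi_5> = [chi_5 = chi_5].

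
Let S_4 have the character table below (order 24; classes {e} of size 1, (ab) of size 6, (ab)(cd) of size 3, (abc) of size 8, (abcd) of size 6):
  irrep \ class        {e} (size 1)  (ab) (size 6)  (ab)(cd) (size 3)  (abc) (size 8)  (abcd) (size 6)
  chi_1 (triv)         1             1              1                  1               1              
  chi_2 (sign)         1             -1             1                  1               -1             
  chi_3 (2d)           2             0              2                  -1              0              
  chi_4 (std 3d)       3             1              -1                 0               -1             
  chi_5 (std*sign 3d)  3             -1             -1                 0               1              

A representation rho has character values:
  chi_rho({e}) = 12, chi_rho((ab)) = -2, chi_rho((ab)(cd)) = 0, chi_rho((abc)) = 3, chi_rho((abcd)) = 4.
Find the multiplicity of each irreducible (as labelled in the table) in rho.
Multiplicities: chi_1: 2, chi_2: 1, chi_3: 0, chi_4: 0, chi_5: 3.

Working: Use <chi_rho, chi> = (1/|G|) sum_C |C| * chi_rho(C) * conj(chi(C)) with |G| = 24 for each irreducible chi in the table:
  <chi_rho, chi_1> = (1/24)[1*(12)*conj(1) + 6*(-2)*conj(1) + 3*(0)*conj(1) + 8*(3)*conj(1) + 6*(4)*conj(1)]
      = (1/24)[(12) + (-12) + (0) + (24) + (24)] = 48/24 = 2
  <chi_rho, chi_2> = (1/24)[1*(12)*conj(1) + 6*(-2)*conj(-1) + 3*(0)*conj(1) + 8*(3)*conj(1) + 6*(4)*conj(-1)]
      = (1/24)[(12) + (12) + (0) + (24) + (-24)] = 24/24 = 1
  <chi_rho, chi_3> = (1/24)[1*(12)*conj(2) + 6*(-2)*conj(0) + 3*(0)*conj(2) + 8*(3)*conj(-1) + 6*(4)*conj(0)]
      = (1/24)[(24) + (0) + (0) + (-24) + (0)] = 0/24 = 0
  <chi_rho, chi_4> = (1/24)[1*(12)*conj(3) + 6*(-2)*conj(1) + 3*(0)*conj(-1) + 8*(3)*conj(0) + 6*(4)*conj(-1)]
      = (1/24)[(36) + (-12) + (0) + (0) + (-24)] = 0/24 = 0
  <chi_rho, chi_5> = (1/24)[1*(12)*conj(3) + 6*(-2)*conj(-1) + 3*(0)*conj(-1) + 8*(3)*conj(0) + 6*(4)*conj(1)]
      = (1/24)[(36) + (12) + (0) + (0) + (24)] = 72/24 = 3
Dimension check: dim(rho) = sum (mult * dim) = 2*1 + 1*1 + 0*2 + 0*3 + 3*3 = 12 = chi_rho(e) = 12.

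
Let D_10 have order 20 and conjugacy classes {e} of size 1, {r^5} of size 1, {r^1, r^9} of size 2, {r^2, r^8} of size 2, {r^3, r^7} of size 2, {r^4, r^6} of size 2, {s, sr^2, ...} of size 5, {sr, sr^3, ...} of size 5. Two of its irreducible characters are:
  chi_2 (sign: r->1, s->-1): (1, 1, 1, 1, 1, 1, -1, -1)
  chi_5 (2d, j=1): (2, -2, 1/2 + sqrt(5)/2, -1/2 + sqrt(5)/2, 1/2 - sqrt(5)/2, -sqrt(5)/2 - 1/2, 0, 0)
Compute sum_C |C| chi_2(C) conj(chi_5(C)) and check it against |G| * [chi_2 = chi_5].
Sum = 0; so <chi_2, chi_5> = 0 (distinct irreducibles are orthogonal).

Details: Compute term by term over conjugacy classes (|C| * chi_2(C) * conj(chi_5(C))):
  1*(1)*conj(2) + 1*(1)*conj(-2) + 2*(1)*conj(1/2 + sqrt(5)/2) + 2*(1)*conj(-1/2 + sqrt(5)/2) + 2*(1)*conj(1/2 - sqrt(5)/2) + 2*(1)*conj(-sqrt(5)/2 - 1/2) + 5*(-1)*conj(0) + 5*(-1)*conj(0)
  = (2) + (-2) + (1 + sqrt(5)) + (-1 + sqrt(5)) + (1 - sqrt(5)) + (-sqrt(5) - 1) + (0) + (0)
  = 0.
Dividing by |G| = 20 gives 0/20 = 0, matching the row-orthogonality relation <chi_2, chi_5> = [chi_2 = chi_5].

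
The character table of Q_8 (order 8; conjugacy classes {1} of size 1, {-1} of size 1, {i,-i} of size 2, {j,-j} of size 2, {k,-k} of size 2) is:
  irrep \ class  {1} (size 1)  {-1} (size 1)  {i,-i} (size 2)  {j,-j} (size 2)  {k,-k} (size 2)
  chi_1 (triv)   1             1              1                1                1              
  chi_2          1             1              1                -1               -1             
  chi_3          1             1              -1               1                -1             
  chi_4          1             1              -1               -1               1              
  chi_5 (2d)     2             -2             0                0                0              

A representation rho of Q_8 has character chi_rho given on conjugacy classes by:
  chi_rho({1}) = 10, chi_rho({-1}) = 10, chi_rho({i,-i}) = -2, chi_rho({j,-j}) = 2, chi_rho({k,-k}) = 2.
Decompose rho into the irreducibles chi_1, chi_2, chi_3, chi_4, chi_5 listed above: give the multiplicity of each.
Multiplicities: chi_1: 3, chi_2: 1, chi_3: 3, chi_4: 3, chi_5: 0.

Proof sketch: Use <chi_rho, chi> = (1/|G|) sum_C |C| * chi_rho(C) * conj(chi(C)) with |G| = 8 for each irreducible chi in the table:
  <chi_rho, chi_1> = (1/8)[1*(10)*conj(1) + 1*(10)*conj(1) + 2*(-2)*conj(1) + 2*(2)*conj(1) + 2*(2)*conj(1)]
      = (1/8)[(10) + (10) + (-4) + (4) + (4)] = 24/8 = 3
  <chi_rho, chi_2> = (1/8)[1*(10)*conj(1) + 1*(10)*conj(1) + 2*(-2)*conj(1) + 2*(2)*conj(-1) + 2*(2)*conj(-1)]
      = (1/8)[(10) + (10) + (-4) + (-4) + (-4)] = 8/8 = 1
  <chi_rho, chi_3> = (1/8)[1*(10)*conj(1) + 1*(10)*conj(1) + 2*(-2)*conj(-1) + 2*(2)*conj(1) + 2*(2)*conj(-1)]
      = (1/8)[(10) + (10) + (4) + (4) + (-4)] = 24/8 = 3
  <chi_rho, chi_4> = (1/8)[1*(10)*conj(1) + 1*(10)*conj(1) + 2*(-2)*conj(-1) + 2*(2)*conj(-1) + 2*(2)*conj(1)]
      = (1/8)[(10) + (10) + (4) + (-4) + (4)] = 24/8 = 3
  <chi_rho, chi_5> = (1/8)[1*(10)*conj(2) + 1*(10)*conj(-2) + 2*(-2)*conj(0) + 2*(2)*conj(0) + 2*(2)*conj(0)]
      = (1/8)[(20) + (-20) + (0) + (0) + (0)] = 0/8 = 0
Dimension check: dim(rho) = sum (mult * dim) = 3*1 + 1*1 + 3*1 + 3*1 + 0*2 = 10 = chi_rho(e) = 10.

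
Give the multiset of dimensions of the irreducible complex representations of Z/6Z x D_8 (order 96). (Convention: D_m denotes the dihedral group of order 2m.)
Dimensions: 1, 1, 1, 1, 1, 1, 1, 1, 1, 1, 1, 1, 1, 1, 1, 1, 1, 1, 1, 1, 1, 1, 1, 1, 2, 2, 2, 2, 2, 2, 2, 2, 2, 2, 2, 2, 2, 2, 2, 2, 2, 2

Proof sketch: There are 42 irreducibles (= number of conjugacy classes). Their dimensions d_i satisfy sum d_i^2 = |G| = 96: 1 + 1 + 1 + 1 + 1 + 1 + 1 + 1 + 1 + 1 + 1 + 1 + 1 + 1 + 1 + 1 + 1 + 1 + 1 + 1 + 1 + 1 + 1 + 1 + 4 + 4 + 4 + 4 + 4 + 4 + 4 + 4 + 4 + 4 + 4 + 4 + 4 + 4 + 4 + 4 + 4 + 4 = 96. (For the product with Z/6Z: each of the 6 1-dim characters of Z/6Z tensors with each irrep of D_8, giving 6 copies of each D_8-dimension.)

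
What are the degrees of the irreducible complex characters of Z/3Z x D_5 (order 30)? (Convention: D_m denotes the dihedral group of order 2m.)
Dimensions: 1, 1, 1, 1, 1, 1, 2, 2, 2, 2, 2, 2

Reasoning: There are 12 irreducibles (= number of conjugacy classes). Their dimensions d_i satisfy sum d_i^2 = |G| = 30: 1 + 1 + 1 + 1 + 1 + 1 + 4 + 4 + 4 + 4 + 4 + 4 = 30. (For the product with Z/3Z: each of the 3 1-dim characters of Z/3Z tensors with each irrep of D_5, giving 3 copies of each D_5-dimension.)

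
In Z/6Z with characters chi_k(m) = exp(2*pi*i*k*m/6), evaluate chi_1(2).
chi_1(2) = zeta_6^2 = exp(2*I*pi/3)

Working: chi_1(2) = zeta_6^(1*2) = zeta_6^2. Since zeta_6^6 = 1, this equals zeta_6^2 = exp(2*pi*i*2/6) = exp(2*I*pi/3).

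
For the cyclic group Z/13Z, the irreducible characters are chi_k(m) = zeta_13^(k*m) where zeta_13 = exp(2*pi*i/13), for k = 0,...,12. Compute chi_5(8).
chi_5(8) = zeta_13^40 = exp(2*I*pi/13)

Derivation: chi_5(8) = zeta_13^(5*8) = zeta_13^40. Since zeta_13^13 = 1, this equals zeta_13^1 = exp(2*pi*i*1/13) = exp(2*I*pi/13).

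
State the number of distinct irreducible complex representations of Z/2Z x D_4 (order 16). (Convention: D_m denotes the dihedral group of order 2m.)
10

Explanation: The number of irreducible complex representations of a finite group equals its number of conjugacy classes. For a direct product, #classes(G x H) = #classes(G) * #classes(H). Z/2Z has 2 classes (abelian), D_4 has 5 classes, so 2 * 5 = 10, so Z/2Z x D_4 (order 16) has exactly 10 irreducible complex representations.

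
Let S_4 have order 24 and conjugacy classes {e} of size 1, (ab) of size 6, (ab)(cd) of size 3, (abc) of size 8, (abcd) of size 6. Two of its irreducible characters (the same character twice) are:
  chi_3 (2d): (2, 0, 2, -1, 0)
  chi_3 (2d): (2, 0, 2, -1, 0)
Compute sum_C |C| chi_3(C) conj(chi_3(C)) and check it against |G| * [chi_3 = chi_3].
Sum = 24 = |G| = 24; so <chi_3, chi_3> = 1 (norm-1 confirms irreducibility).

Solution. Compute term by term over conjugacy classes (|C| * chi_3(C) * conj(chi_3(C))):
  1*(2)*conj(2) + 6*(0)*conj(0) + 3*(2)*conj(2) + 8*(-1)*conj(-1) + 6*(0)*conj(0)
  = (4) + (0) + (12) + (8) + (0)
  = 24.
Dividing by |G| = 24 gives 24/24 = 1, matching the row-orthogonality relation <chi_3, chi_3> = [chi_3 = chi_3].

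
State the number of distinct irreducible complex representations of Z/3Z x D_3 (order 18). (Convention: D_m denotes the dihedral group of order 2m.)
9

Details: The number of irreducible complex representations of a finite group equals its number of conjugacy classes. For a direct product, #classes(G x H) = #classes(G) * #classes(H). Z/3Z has 3 classes (abelian), D_3 has 3 classes, so 3 * 3 = 9, so Z/3Z x D_3 (order 18) has exactly 9 irreducible complex representations.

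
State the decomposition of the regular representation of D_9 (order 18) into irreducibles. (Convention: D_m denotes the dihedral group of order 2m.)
Each irreducible V_i of dimension d_i appears with multiplicity d_i, i.e. rho_reg = (direct sum over all irreducibles V_i) d_i V_i. The irreducible dimensions for D_9 are 1, 1, 2, 2, 2, 2: 2 irreducibles of dimension 1, each with multiplicity 1; 4 irreducibles of dimension 2, each with multiplicity 2. Total dimension 2*1*1 + 4*2*2 = 18 = |G|.

Argument: General theorem: in the regular representation of a finite group G, each irreducible appears with multiplicity equal to its dimension. Check: dim(rho_reg) = sum d_i^2 = 1 + 1 + 4 + 4 + 4 + 4 = 18 = |G|.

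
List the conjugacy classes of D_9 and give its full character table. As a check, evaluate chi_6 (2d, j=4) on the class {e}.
Conjugacy classes: {e} of size 1, {r^1, r^8} of size 2, {r^2, r^7} of size 2, {r^3, r^6} of size 2, {r^4, r^5} of size 2, {s, sr, ..., sr^8} of size 9.
Character table:
  irrep \ class              {e} (size 1)  {r^1, r^8} (size 2)  {r^2, r^7} (size 2)  {r^3, r^6} (size 2)  {r^4, r^5} (size 2)  {s, sr, ..., sr^8} (size 9)
  chi_1 (triv)               1             1                    1                    1                    1                    1                          
  chi_2 (sign: r->1, s->-1)  1             1                    1                    1                    1                    -1                         
  chi_3 (2d, j=1)            2             2*cos(2*pi/9)        2*cos(4*pi/9)        -1                   -2*cos(pi/9)         0                          
  chi_4 (2d, j=2)            2             2*cos(4*pi/9)        -2*cos(pi/9)         -1                   2*cos(2*pi/9)        0                          
  chi_5 (2d, j=3)            2             -1                   -1                   2                    -1                   0                          
  chi_6 (2d, j=4)            2             -2*cos(pi/9)         2*cos(2*pi/9)        -1                   2*cos(4*pi/9)        0                          

Spot check: chi_6 (2d, j=4) on {e} = 2.

Details: D_9 has order 2*9 = 18 with 6 conjugacy classes, hence 6 irreducibles. Sum of squared dims 1 + 1 + 4 + 4 + 4 + 4 = 18 = |G|. Linear characters come from the abelianisation; the 2-dimensional irreps have character r^k -> 2*cos(2*pi*j*k/9), reflections -> 0.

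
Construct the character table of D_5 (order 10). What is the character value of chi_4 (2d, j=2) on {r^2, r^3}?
Conjugacy classes: {e} of size 1, {r^1, r^4} of size 2, {r^2, r^3} of size 2, {s, sr, ..., sr^4} of size 5.
Character table:
  irrep \ class              {e} (size 1)  {r^1, r^4} (size 2)  {r^2, r^3} (size 2)  {s, sr, ..., sr^4} (size 5)
  chi_1 (triv)               1             1                    1                    1                          
  chi_2 (sign: r->1, s->-1)  1             1                    1                    -1                         
  chi_3 (2d, j=1)            2             -1/2 + sqrt(5)/2     -sqrt(5)/2 - 1/2     0                          
  chi_4 (2d, j=2)            2             -sqrt(5)/2 - 1/2     -1/2 + sqrt(5)/2     0                          

Spot check: chi_4 (2d, j=2) on {r^2, r^3} = -1/2 + sqrt(5)/2.

D_5 has order 2*5 = 10 with 4 conjugacy classes, hence 4 irreducibles. Sum of squared dims 1 + 1 + 4 + 4 = 10 = |G|. Linear characters come from the abelianisation; the 2-dimensional irreps have character r^k -> 2*cos(2*pi*j*k/5), reflections -> 0.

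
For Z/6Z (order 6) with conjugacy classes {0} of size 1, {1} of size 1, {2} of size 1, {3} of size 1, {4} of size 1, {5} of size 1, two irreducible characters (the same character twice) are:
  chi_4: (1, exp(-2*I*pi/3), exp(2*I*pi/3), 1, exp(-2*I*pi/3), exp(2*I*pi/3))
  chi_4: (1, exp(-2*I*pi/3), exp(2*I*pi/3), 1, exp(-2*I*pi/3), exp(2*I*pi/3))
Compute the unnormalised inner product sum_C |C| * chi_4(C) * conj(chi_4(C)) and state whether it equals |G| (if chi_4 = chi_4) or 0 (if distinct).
Sum = 6 = |G| = 6; so <chi_4, chi_4> = 1 (norm-1 confirms irreducibility).

Details: Compute term by term over conjugacy classes (|C| * chi_4(C) * conj(chi_4(C))):
  1*(1)*conj(1) + 1*(exp(-2*I*pi/3))*conj(exp(-2*I*pi/3)) + 1*(exp(2*I*pi/3))*conj(exp(2*I*pi/3)) + 1*(1)*conj(1) + 1*(exp(-2*I*pi/3))*conj(exp(-2*I*pi/3)) + 1*(exp(2*I*pi/3))*conj(exp(2*I*pi/3))
  = (1) + (1) + (1) + (1) + (1) + (1)
  = 6.
(Exp terms are combined using exp(i*s)*conj(exp(i*t)) = exp(i*(s-t)), and sums of them are collapsed using the identity that for every m > 1 the m distinct m-th roots of unity sum to 0, e.g. 1 + exp(2*I*pi/3) + exp(-2*I*pi/3) = 0.)
Dividing by |G| = 6 gives 6/6 = 1, matching the row-orthogonality relation <chi_4, chi_4> = [chi_4 = chi_4].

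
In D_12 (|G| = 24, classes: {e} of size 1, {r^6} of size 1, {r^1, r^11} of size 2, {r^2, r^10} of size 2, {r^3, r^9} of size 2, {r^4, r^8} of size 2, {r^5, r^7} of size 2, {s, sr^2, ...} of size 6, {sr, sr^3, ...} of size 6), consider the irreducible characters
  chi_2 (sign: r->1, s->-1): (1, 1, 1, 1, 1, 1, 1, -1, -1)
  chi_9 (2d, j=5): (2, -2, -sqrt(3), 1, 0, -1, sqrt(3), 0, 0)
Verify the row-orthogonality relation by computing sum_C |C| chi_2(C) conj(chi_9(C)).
Sum = 0; so <chi_2, chi_9> = 0 (distinct irreducibles are orthogonal).

Details: Compute term by term over conjugacy classes (|C| * chi_2(C) * conj(chi_9(C))):
  1*(1)*conj(2) + 1*(1)*conj(-2) + 2*(1)*conj(-sqrt(3)) + 2*(1)*conj(1) + 2*(1)*conj(0) + 2*(1)*conj(-1) + 2*(1)*conj(sqrt(3)) + 6*(-1)*conj(0) + 6*(-1)*conj(0)
  = (2) + (-2) + (-2*sqrt(3)) + (2) + (0) + (-2) + (2*sqrt(3)) + (0) + (0)
  = 0.
Dividing by |G| = 24 gives 0/24 = 0, matching the row-orthogonality relation <chi_2, chi_9> = [chi_2 = chi_9].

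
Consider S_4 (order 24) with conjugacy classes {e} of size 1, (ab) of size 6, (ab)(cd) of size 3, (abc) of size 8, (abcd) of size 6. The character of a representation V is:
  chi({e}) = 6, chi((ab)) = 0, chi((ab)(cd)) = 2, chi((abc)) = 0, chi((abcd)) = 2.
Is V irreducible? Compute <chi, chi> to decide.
Not irreducible (reducible): <chi, chi> = 3 > 1.

Reasoning: <chi, chi> = (1/|G|) sum_C |C| * |chi(C)|^2 = (1/24)[1*|6|^2 + 6*|0|^2 + 3*|2|^2 + 8*|0|^2 + 6*|2|^2]
  = (1/24)[(36) + (0) + (12) + (0) + (24)] = 72/24 = 3.
A character is irreducible iff <chi, chi> = 1, so this representation is reducible.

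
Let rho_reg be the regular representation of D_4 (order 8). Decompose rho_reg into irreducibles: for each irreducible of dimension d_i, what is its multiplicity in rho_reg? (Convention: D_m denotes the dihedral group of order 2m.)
Each irreducible V_i of dimension d_i appears with multiplicity d_i, i.e. rho_reg = (direct sum over all irreducibles V_i) d_i V_i. The irreducible dimensions for D_4 are 1, 1, 1, 1, 2: 4 irreducibles of dimension 1, each with multiplicity 1; 1 irreducible of dimension 2, with multiplicity 2. Total dimension 4*1*1 + 1*2*2 = 8 = |G|.

Justification: General theorem: in the regular representation of a finite group G, each irreducible appears with multiplicity equal to its dimension. Check: dim(rho_reg) = sum d_i^2 = 1 + 1 + 1 + 1 + 4 = 8 = |G|.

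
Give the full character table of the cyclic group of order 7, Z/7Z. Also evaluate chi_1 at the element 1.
Character table of Z/7Z (irreps indexed chi_0,...,chi_6 with chi_k(m) = zeta_7^(k*m), zeta_7 = exp(2*pi*i/7)):
  irrep \ class  {0} (size 1)  {1} (size 1)    {2} (size 1)    {3} (size 1)    {4} (size 1)    {5} (size 1)    {6} (size 1)  
  chi_0          1             1               1               1               1               1               1             
  chi_1          1             exp(2*I*pi/7)   exp(4*I*pi/7)   exp(6*I*pi/7)   exp(-6*I*pi/7)  exp(-4*I*pi/7)  exp(-2*I*pi/7)
  chi_2          1             exp(4*I*pi/7)   exp(-6*I*pi/7)  exp(-2*I*pi/7)  exp(2*I*pi/7)   exp(6*I*pi/7)   exp(-4*I*pi/7)
  chi_3          1             exp(6*I*pi/7)   exp(-2*I*pi/7)  exp(4*I*pi/7)   exp(-4*I*pi/7)  exp(2*I*pi/7)   exp(-6*I*pi/7)
  chi_4          1             exp(-6*I*pi/7)  exp(2*I*pi/7)   exp(-4*I*pi/7)  exp(4*I*pi/7)   exp(-2*I*pi/7)  exp(6*I*pi/7) 
  chi_5          1             exp(-4*I*pi/7)  exp(6*I*pi/7)   exp(2*I*pi/7)   exp(-2*I*pi/7)  exp(-6*I*pi/7)  exp(4*I*pi/7) 
  chi_6          1             exp(-2*I*pi/7)  exp(-4*I*pi/7)  exp(-6*I*pi/7)  exp(6*I*pi/7)   exp(4*I*pi/7)   exp(2*I*pi/7) 

Spot check: chi_1(1) = zeta_7^(1*1) = zeta_7^1 = exp(2*I*pi/7).

Argument: Z/7Z is abelian, so all 7 irreducible complex representations are 1-dimensional. They are given by chi_k(m) = zeta_7^(k*m) for k = 0,...,6. Row orthogonality: sum_m chi_k(m) conj(chi_l(m)) = 7 * [k = l].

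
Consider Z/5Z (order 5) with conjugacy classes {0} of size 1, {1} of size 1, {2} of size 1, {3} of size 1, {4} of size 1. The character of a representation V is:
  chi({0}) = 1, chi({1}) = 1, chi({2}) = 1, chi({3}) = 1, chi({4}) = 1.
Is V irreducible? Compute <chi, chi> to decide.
Irreducible: <chi, chi> = 1.

<chi, chi> = (1/|G|) sum_C |C| * |chi(C)|^2 = (1/5)[1*|1|^2 + 1*|1|^2 + 1*|1|^2 + 1*|1|^2 + 1*|1|^2]
  = (1/5)[(1) + (1) + (1) + (1) + (1)] = 5/5 = 1.
(Exp terms are combined using exp(i*s)*conj(exp(i*t)) = exp(i*(s-t)), and sums of them are collapsed using the identity that for every m > 1 the m distinct m-th roots of unity sum to 0, e.g. 1 + exp(2*I*pi/3) + exp(-2*I*pi/3) = 0.)
A character is irreducible iff <chi, chi> = 1, so this representation is irreducible.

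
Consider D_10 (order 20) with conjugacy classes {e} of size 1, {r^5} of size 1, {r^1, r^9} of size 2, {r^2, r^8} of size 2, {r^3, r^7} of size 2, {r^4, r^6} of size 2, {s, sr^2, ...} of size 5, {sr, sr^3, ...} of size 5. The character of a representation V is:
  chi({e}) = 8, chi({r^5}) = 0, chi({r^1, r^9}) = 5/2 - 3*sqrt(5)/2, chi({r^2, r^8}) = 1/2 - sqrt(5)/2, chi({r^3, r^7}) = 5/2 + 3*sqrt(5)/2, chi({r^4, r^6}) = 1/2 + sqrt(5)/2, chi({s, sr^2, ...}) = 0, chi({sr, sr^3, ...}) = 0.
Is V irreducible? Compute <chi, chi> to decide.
Not irreducible (reducible): <chi, chi> = 7 > 1.

Details: <chi, chi> = (1/|G|) sum_C |C| * |chi(C)|^2 = (1/20)[1*|8|^2 + 1*|0|^2 + 2*|5/2 - 3*sqrt(5)/2|^2 + 2*|1/2 - sqrt(5)/2|^2 + 2*|5/2 + 3*sqrt(5)/2|^2 + 2*|1/2 + sqrt(5)/2|^2 + 5*|0|^2 + 5*|0|^2]
  = (1/20)[(64) + (0) + (35 - 15*sqrt(5)) + (3 - sqrt(5)) + (15*sqrt(5) + 35) + (sqrt(5) + 3) + (0) + (0)] = 140/20 = 7.
A character is irreducible iff <chi, chi> = 1, so this representation is reducible.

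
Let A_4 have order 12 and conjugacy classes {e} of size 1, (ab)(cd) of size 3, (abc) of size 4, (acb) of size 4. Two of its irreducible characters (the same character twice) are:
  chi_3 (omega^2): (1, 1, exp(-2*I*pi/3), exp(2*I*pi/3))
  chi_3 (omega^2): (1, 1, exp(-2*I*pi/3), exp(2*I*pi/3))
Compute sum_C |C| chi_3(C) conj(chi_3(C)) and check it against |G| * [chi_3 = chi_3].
Sum = 12 = |G| = 12; so <chi_3, chi_3> = 1 (norm-1 confirms irreducibility).

Details: Compute term by term over conjugacy classes (|C| * chi_3(C) * conj(chi_3(C))):
  1*(1)*conj(1) + 3*(1)*conj(1) + 4*(exp(-2*I*pi/3))*conj(exp(-2*I*pi/3)) + 4*(exp(2*I*pi/3))*conj(exp(2*I*pi/3))
  = (1) + (3) + (4) + (4)
  = 12.
(Exp terms are combined using exp(i*s)*conj(exp(i*t)) = exp(i*(s-t)), and sums of them are collapsed using the identity that for every m > 1 the m distinct m-th roots of unity sum to 0, e.g. 1 + exp(2*I*pi/3) + exp(-2*I*pi/3) = 0.)
Dividing by |G| = 12 gives 12/12 = 1, matching the row-orthogonality relation <chi_3, chi_3> = [chi_3 = chi_3].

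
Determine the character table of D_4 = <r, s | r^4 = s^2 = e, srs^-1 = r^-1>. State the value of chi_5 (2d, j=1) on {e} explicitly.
Conjugacy classes: {e} of size 1, {r^2} of size 1, {r^1, r^3} of size 2, {s, sr^2, ...} of size 2, {sr, sr^3, ...} of size 2.
Character table:
  irrep \ class              {e} (size 1)  {r^2} (size 1)  {r^1, r^3} (size 2)  {s, sr^2, ...} (size 2)  {sr, sr^3, ...} (size 2)
  chi_1 (triv)               1             1               1                    1                        1                       
  chi_2 (sign: r->1, s->-1)  1             1               1                    -1                       -1                      
  chi_3 (r->-1, s->1)        1             1               -1                   1                        -1                      
  chi_4 (r->-1, s->-1)       1             1               -1                   -1                       1                       
  chi_5 (2d, j=1)            2             -2              0                    0                        0                       

Spot check: chi_5 (2d, j=1) on {e} = 2.

Reasoning: D_4 has order 2*4 = 8 with 5 conjugacy classes, hence 5 irreducibles. Sum of squared dims 1 + 1 + 1 + 1 + 4 = 8 = |G|. Linear characters come from the abelianisation; the 2-dimensional irreps have character r^k -> 2*cos(2*pi*j*k/4), reflections -> 0.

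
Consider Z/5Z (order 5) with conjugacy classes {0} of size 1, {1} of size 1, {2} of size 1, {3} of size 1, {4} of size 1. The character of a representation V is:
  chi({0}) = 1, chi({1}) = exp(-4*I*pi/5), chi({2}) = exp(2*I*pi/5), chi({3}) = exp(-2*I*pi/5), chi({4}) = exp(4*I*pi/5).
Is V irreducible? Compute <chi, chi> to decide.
Irreducible: <chi, chi> = 1.

Solution. <chi, chi> = (1/|G|) sum_C |C| * |chi(C)|^2 = (1/5)[1*|1|^2 + 1*|exp(-4*I*pi/5)|^2 + 1*|exp(2*I*pi/5)|^2 + 1*|exp(-2*I*pi/5)|^2 + 1*|exp(4*I*pi/5)|^2]
  = (1/5)[(1) + (1) + (1) + (1) + (1)] = 5/5 = 1.
(Exp terms are combined using exp(i*s)*conj(exp(i*t)) = exp(i*(s-t)), and sums of them are collapsed using the identity that for every m > 1 the m distinct m-th roots of unity sum to 0, e.g. 1 + exp(2*I*pi/3) + exp(-2*I*pi/3) = 0.)
A character is irreducible iff <chi, chi> = 1, so this representation is irreducible.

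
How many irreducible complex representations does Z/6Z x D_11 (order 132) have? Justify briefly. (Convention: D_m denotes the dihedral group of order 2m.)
42

Justification: The number of irreducible complex representations of a finite group equals its number of conjugacy classes. For a direct product, #classes(G x H) = #classes(G) * #classes(H). Z/6Z has 6 classes (abelian), D_11 has 7 classes, so 6 * 7 = 42, so Z/6Z x D_11 (order 132) has exactly 42 irreducible complex representations.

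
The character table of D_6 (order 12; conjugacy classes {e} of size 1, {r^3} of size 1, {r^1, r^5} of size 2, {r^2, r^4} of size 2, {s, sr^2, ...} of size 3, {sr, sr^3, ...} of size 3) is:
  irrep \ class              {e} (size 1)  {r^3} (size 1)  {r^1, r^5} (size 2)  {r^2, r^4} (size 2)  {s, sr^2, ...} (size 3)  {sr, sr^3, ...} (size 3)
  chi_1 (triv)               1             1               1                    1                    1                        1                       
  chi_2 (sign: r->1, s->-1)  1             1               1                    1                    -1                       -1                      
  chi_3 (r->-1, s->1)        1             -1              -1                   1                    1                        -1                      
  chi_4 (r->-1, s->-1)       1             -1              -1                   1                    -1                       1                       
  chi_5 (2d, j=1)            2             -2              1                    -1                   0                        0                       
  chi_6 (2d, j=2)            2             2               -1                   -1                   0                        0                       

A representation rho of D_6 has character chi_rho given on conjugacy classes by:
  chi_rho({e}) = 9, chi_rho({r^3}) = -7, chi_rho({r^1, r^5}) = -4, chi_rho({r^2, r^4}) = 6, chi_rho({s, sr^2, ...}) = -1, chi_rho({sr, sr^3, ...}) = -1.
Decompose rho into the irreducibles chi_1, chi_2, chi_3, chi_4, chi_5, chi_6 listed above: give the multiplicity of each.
Multiplicities: chi_1: 0, chi_2: 1, chi_3: 3, chi_4: 3, chi_5: 1, chi_6: 0.

Explanation: Use <chi_rho, chi> = (1/|G|) sum_C |C| * chi_rho(C) * conj(chi(C)) with |G| = 12 for each irreducible chi in the table:
  <chi_rho, chi_1> = (1/12)[1*(9)*conj(1) + 1*(-7)*conj(1) + 2*(-4)*conj(1) + 2*(6)*conj(1) + 3*(-1)*conj(1) + 3*(-1)*conj(1)]
      = (1/12)[(9) + (-7) + (-8) + (12) + (-3) + (-3)] = 0/12 = 0
  <chi_rho, chi_2> = (1/12)[1*(9)*conj(1) + 1*(-7)*conj(1) + 2*(-4)*conj(1) + 2*(6)*conj(1) + 3*(-1)*conj(-1) + 3*(-1)*conj(-1)]
      = (1/12)[(9) + (-7) + (-8) + (12) + (3) + (3)] = 12/12 = 1
  <chi_rho, chi_3> = (1/12)[1*(9)*conj(1) + 1*(-7)*conj(-1) + 2*(-4)*conj(-1) + 2*(6)*conj(1) + 3*(-1)*conj(1) + 3*(-1)*conj(-1)]
      = (1/12)[(9) + (7) + (8) + (12) + (-3) + (3)] = 36/12 = 3
  <chi_rho, chi_4> = (1/12)[1*(9)*conj(1) + 1*(-7)*conj(-1) + 2*(-4)*conj(-1) + 2*(6)*conj(1) + 3*(-1)*conj(-1) + 3*(-1)*conj(1)]
      = (1/12)[(9) + (7) + (8) + (12) + (3) + (-3)] = 36/12 = 3
  <chi_rho, chi_5> = (1/12)[1*(9)*conj(2) + 1*(-7)*conj(-2) + 2*(-4)*conj(1) + 2*(6)*conj(-1) + 3*(-1)*conj(0) + 3*(-1)*conj(0)]
      = (1/12)[(18) + (14) + (-8) + (-12) + (0) + (0)] = 12/12 = 1
  <chi_rho, chi_6> = (1/12)[1*(9)*conj(2) + 1*(-7)*conj(2) + 2*(-4)*conj(-1) + 2*(6)*conj(-1) + 3*(-1)*conj(0) + 3*(-1)*conj(0)]
      = (1/12)[(18) + (-14) + (8) + (-12) + (0) + (0)] = 0/12 = 0
Dimension check: dim(rho) = sum (mult * dim) = 0*1 + 1*1 + 3*1 + 3*1 + 1*2 + 0*2 = 9 = chi_rho(e) = 9.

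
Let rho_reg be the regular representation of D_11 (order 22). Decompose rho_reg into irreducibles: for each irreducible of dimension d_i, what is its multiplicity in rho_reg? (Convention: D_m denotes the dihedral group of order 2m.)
Each irreducible V_i of dimension d_i appears with multiplicity d_i, i.e. rho_reg = (direct sum over all irreducibles V_i) d_i V_i. The irreducible dimensions for D_11 are 1, 1, 2, 2, 2, 2, 2: 2 irreducibles of dimension 1, each with multiplicity 1; 5 irreducibles of dimension 2, each with multiplicity 2. Total dimension 2*1*1 + 5*2*2 = 22 = |G|.

Derivation: General theorem: in the regular representation of a finite group G, each irreducible appears with multiplicity equal to its dimension. Check: dim(rho_reg) = sum d_i^2 = 1 + 1 + 4 + 4 + 4 + 4 + 4 = 22 = |G|.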